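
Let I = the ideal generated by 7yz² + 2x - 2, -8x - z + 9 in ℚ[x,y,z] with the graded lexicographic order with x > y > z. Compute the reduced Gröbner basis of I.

Buchberger's algorithm terminates because the ascending chain of leading-term ideals stabilizes.

f_1 = 7yz² + 2x - 2, LT = yz².
f_2 = -8x - z + 9, LT = x.

S(f_1,f_2): leading monomials are coprime, so the S-polynomial reduces to 0 (Buchberger's first criterion).
Every S-polynomial of the final basis reduces to 0, so we have a Gröbner basis.

G = {yz² - 1/28z + 1/28, x + ⅛z - 9/8}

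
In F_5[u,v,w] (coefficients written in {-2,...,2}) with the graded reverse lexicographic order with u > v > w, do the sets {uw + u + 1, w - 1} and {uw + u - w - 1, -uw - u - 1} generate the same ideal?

Since reduced Gröbner bases are canonical representatives of ideals under a given ordering, it suffices to compute and compare them.
Buchberger on the first generating set:
f_1 = uw + u + 1, LT = uw.
f_2 = w - 1, LT = w.

S(f_1,f_2): lcm = uw. S = 2u + 1.
  leading term u: no divisor's leading term divides it; move 2u to the remainder.
  leading term 1: no divisor's leading term divides it; move 1 to the remainder.
  remainder 2u + 1 ≠ 0; add g_3 = 2u + 1 to the basis.

The other S-polynomials (S(f_1,g_3), S(f_2,g_3)) all reduce to 0 modulo the current basis, so we have a Gröbner basis.
Inter-reduce: drop elements whose leading term is divisible by another's, tail-reduce, and make monic.
Reduced Gröbner basis: {u - 2, w - 1}.

Buchberger on the second generating set:
h_1 = uw + u - w - 1, LT = uw.
h_2 = -uw - u - 1, LT = uw.

S(h_1,h_2): lcm = uw. S = -w - 2.
  leading term w: no divisor's leading term divides it; move -w to the remainder.
  leading term 1: no divisor's leading term divides it; move -2 to the remainder.
  remainder -w - 2 ≠ 0; add k_3 = -w - 2 to the basis.

S(h_1,k_3): lcm = uw. S = -u - w - 1.
  leading term u: no divisor's leading term divides it; move -u to the remainder.
  leading term w: subtract (1)·k_3 from -w - 1 → 1
  leading term 1: no divisor's leading term divides it; move 1 to the remainder.
  remainder -u + 1 ≠ 0; add k_4 = -u + 1 to the basis.

The other S-polynomials (S(h_2,k_3), S(h_1,k_4), S(h_2,k_4), S(k_3,k_4)) all reduce to 0 modulo the current basis, so we have a Gröbner basis.
Inter-reduce: drop elements whose leading term is divisible by another's, tail-reduce, and make monic.
Reduced Gröbner basis: {u - 1, w + 2}.

The bases are distinct; the ideals are different.
The same test decides containment: I ⊆ J iff every generator of I reduces to 0 modulo a Gröbner basis of J.

No, the ideals differ.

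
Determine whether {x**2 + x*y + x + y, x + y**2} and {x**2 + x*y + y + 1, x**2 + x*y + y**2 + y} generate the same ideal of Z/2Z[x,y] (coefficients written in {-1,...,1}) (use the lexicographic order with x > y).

No, the ideals differ.

Since reduced Gröbner bases are canonical representatives of ideals under a given ordering, it suffices to compute and compare them.
Buchberger on the first generating set:
f_1 = x**2 + x*y + x + y, LT = x**2.
f_2 = x + y**2, LT = x.

S(f_1,f_2): lcm = x**2. S = x*y**2 + x*y + x + y.
  leading term x*y**2: subtract (y**2)·f_2 from x*y**2 + x*y + x + y → x*y + x + y**4 + y
  leading term x*y: subtract (y)·f_2 from x*y + x + y**4 + y → x + y**4 + y**3 + y
  leading term x: subtract (1)·f_2 from x + y**4 + y**3 + y → y**4 + y**3 + y**2 + y
  leading term y**4: no divisor's leading term divides it; move y**4 to the remainder.
  leading term y**3: no divisor's leading term divides it; move y**3 to the remainder.
  leading term y**2: no divisor's leading term divides it; move y**2 to the remainder.
  leading term y: no divisor's leading term divides it; move y to the remainder.
  remainder y**4 + y**3 + y**2 + y ≠ 0; add g_3 = y**4 + y**3 + y**2 + y to the basis.

The other S-polynomials (S(f_1,g_3), S(f_2,g_3)) all reduce to 0 modulo the current basis, so we have a Gröbner basis.
Inter-reduce: drop elements whose leading term is divisible by another's, tail-reduce, and make monic.
Reduced Gröbner basis: {x + y**2, y**4 + y**3 + y**2 + y}.

Buchberger on the second generating set:
h_1 = x**2 + x*y + y + 1, LT = x**2.
h_2 = x**2 + x*y + y**2 + y, LT = x**2.

S(h_1,h_2): lcm = x**2. S = y**2 + 1.
  leading term y**2: no divisor's leading term divides it; move y**2 to the remainder.
  leading term 1: no divisor's leading term divides it; move 1 to the remainder.
  remainder y**2 + 1 ≠ 0; add k_3 = y**2 + 1 to the basis.

The other S-polynomials (S(h_1,k_3), S(h_2,k_3)) all reduce to 0 modulo the current basis, so we have a Gröbner basis.
Inter-reduce: drop elements whose leading term is divisible by another's, tail-reduce, and make monic.
Reduced Gröbner basis: {x**2 + x*y + y + 1, y**2 + 1}.

Since the reduced bases disagree, the two ideals are not the same.
The same test decides containment: I ⊆ J iff every generator of I reduces to 0 modulo a Gröbner basis of J.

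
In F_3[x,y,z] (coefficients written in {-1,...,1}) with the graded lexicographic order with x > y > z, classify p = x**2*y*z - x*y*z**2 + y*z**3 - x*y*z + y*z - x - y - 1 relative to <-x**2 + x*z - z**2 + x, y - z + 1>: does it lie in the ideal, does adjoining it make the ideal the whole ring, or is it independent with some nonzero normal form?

x**2*y*z - x*y*z**2 + y*z**3 - x*y*z + y*z - x - y - 1 is independent of I; its normal form modulo I is z**2 - x + z.

First compute the reduced Gröbner basis of I by Buchberger's algorithm.
f_1 = -x**2 + x*z - z**2 + x, LT = x**2.
f_2 = y - z + 1, LT = y.

The S-polynomials (S(f_1,f_2)) all reduce to 0 modulo the current basis, so we have a Gröbner basis.
Inter-reduce: drop elements whose leading term is divisible by another's, tail-reduce, and make monic.
Reduced Gröbner basis: {x**2 - x*z + z**2 - x, y - z + 1}.
Label its elements g_1 = x**2 - x*z + z**2 - x, g_2 = y - z + 1.

Reduce p = x**2*y*z - x*y*z**2 + y*z**3 - x*y*z + y*z - x - y - 1 modulo G:
  leading term x**2*y*z: subtract (y*z)·g_1 from x**2*y*z - x*y*z**2 + y*z**3 - x*y*z + y*z - x - y - 1 → y*z - x - y - 1
  leading term y*z: subtract (z)·g_2 from y*z - x - y - 1 → z**2 - x - y - z - 1
  leading term z**2: no divisor's leading term divides it; move z**2 to the remainder.
  leading term x: no divisor's leading term divides it; move -x to the remainder.
  leading term y: subtract (-1)·g_2 from -y - z - 1 → z
  leading term z: no divisor's leading term divides it; move z to the remainder.
  normal form = z**2 - x + z.
The normal form is nonzero, so p ∉ I. Since p minus its normal form lies in I, I + (p) = I + (r) where r = z**2 - x + z; decide whether this ideal is the whole ring.
Run Buchberger on G together with r (pairs among the g_i already reduce to 0 since G is a Gröbner basis):
g_1 = x**2 - x*z + z**2 - x, LT = x**2.
g_2 = y - z + 1, LT = y.
r = z**2 - x + z, LT = z**2.

The S-polynomials (S(g_1,g_2), S(g_1,r), S(g_2,r)) all reduce to 0 modulo the current basis, so we have a Gröbner basis.
Inter-reduce: drop elements whose leading term is divisible by another's, tail-reduce, and make monic.
Reduced Gröbner basis: {x**2 - x*z - z, z**2 - x + z, y - z + 1}.
The reduced Gröbner basis of I + (p) is {x**2 - x*z - z, z**2 - x + z, y - z + 1} ≠ {1}, a proper ideal, so the enlarged system stays consistent: p is independent of I, with normal form z**2 - x + z.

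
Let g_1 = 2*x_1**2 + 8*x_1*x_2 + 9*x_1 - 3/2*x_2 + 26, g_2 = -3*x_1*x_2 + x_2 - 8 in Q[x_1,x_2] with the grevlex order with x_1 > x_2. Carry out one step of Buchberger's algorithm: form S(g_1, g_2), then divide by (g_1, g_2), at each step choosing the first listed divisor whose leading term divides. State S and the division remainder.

S(g_1, g_2) = 4*x_1*x_2**2 + 29/6*x_1*x_2 - 3/4*x_2**2 - 8/3*x_1 + 13*x_2; remainder on division = 7/12*x_2**2 - 8/3*x_1 + 71/18*x_2 - 116/9.

lcm(LM(g_1), LM(g_2)) = x_1**2*x_2.
S = (lcm/LT(g_1))·g_1 − (lcm/LT(g_2))·g_2 = 4*x_1*x_2**2 + 29/6*x_1*x_2 - 3/4*x_2**2 - 8/3*x_1 + 13*x_2.
Reduce S modulo (g_1, g_2) in that order:
  leading term x_1*x_2**2: subtract (-4/3*x_2)·g_2 from 4*x_1*x_2**2 + 29/6*x_1*x_2 - 3/4*x_2**2 - 8/3*x_1 + 13*x_2 → 29/6*x_1*x_2 + 7/12*x_2**2 - 8/3*x_1 + 7/3*x_2
  leading term x_1*x_2: subtract (-29/18)·g_2 from 29/6*x_1*x_2 + 7/12*x_2**2 - 8/3*x_1 + 7/3*x_2 → 7/12*x_2**2 - 8/3*x_1 + 71/18*x_2 - 116/9
  leading term x_2**2: no divisor's leading term divides it; move 7/12*x_2**2 to the remainder.
  leading term x_1: no divisor's leading term divides it; move -8/3*x_1 to the remainder.
  leading term x_2: no divisor's leading term divides it; move 71/18*x_2 to the remainder.
  leading term 1: no divisor's leading term divides it; move -116/9 to the remainder.
The remainder 7/12*x_2**2 - 8/3*x_1 + 71/18*x_2 - 116/9 is nonzero, so it would be added as the next basis element.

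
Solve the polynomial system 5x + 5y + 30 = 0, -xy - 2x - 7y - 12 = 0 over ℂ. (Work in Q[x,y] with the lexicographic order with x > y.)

{(-5, -1), (-6, 0)}

Compute a lex Gröbner basis by Buchberger's algorithm.
f_1 = 5x + 5y + 30, LT = x.
f_2 = -xy - 2x - 7y - 12, LT = xy.

S(f_1,f_2): lcm = xy. S = -2x + y^2 - y - 12.
  leading term x: subtract (-2/5)·f_1 from -2x + y^2 - y - 12 → y^2 + y
  leading term y^2: no divisor's leading term divides it; move y^2 to the remainder.
  leading term y: no divisor's leading term divides it; move y to the remainder.
  remainder y^2 + y ≠ 0; add h_3 = y^2 + y to the basis.

S(f_1,h_3): leading monomials are coprime, so the S-polynomial reduces to 0 (Buchberger's first criterion).
S(f_2,h_3): lcm = xy^2. S = xy + 7y^2 + 12y.
  leading term xy: subtract (1/5y)·f_1 from xy + 7y^2 + 12y → 6y^2 + 6y
  leading term y^2: subtract (6)·h_3 from 6y^2 + 6y → 0
  remainder 0.

Every S-polynomial of the final basis reduces to 0, so we have a Gröbner basis.
Inter-reduce: drop elements whose leading term is divisible by another's, tail-reduce, and make monic.
Reduced Gröbner basis: {x + y + 6, y^2 + y}.

Since the basis is lex-ordered, y^2 + y is univariate in y. Its roots are {-1, 0}. Back-substituting each root into the other basis elements fixes the other coordinates.
  y = -1: the earlier basis element becomes x + 5 = 0, giving x = -5 — point (-5, -1).
  y = 0: the earlier basis element becomes x + 6 = 0, giving x = -6 — point (-6, 0).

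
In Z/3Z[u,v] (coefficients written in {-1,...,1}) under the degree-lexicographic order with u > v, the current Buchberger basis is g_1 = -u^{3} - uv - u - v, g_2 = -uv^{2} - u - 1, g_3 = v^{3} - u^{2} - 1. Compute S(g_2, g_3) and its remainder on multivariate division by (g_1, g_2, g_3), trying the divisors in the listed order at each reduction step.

S(g_2, g_3) = u^{3} + uv + u + v; remainder on division = 0.

lcm(LM(g_2), LM(g_3)) = uv^{3}.
S = (lcm/LT(g_2))·g_2 − (lcm/LT(g_3))·g_3 = u^{3} + uv + u + v.
Reduce S modulo (g_1, g_2, g_3) in that order:
  leading term u^{3}: subtract (-1)·g_1 from u^{3} + uv + u + v → 0
The remainder is 0, so this S-polynomial contributes no new basis element.
An S-polynomial is built so that the two leading terms cancel; whether anything survives reduction is exactly the Gröbner-basis criterion.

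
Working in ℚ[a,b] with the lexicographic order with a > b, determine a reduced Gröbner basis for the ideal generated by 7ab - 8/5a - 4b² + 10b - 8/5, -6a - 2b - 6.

G = {a + ⅓b + 1, b² - 53/95b}

The reduced Gröbner basis is the canonical form of the ideal for this ordering.

f_1 = 7ab - 8/5a - 4b² + 10b - 8/5, LT = ab.
f_2 = -6a - 2b - 6, LT = a.

S(f_1,f_2): lcm = ab. S = -8/35a - 19/21b² + 3/7b - 8/35.
  reduce S modulo (f_1, f_2):
  remainder -19/21b² + 53/105b ≠ 0; add g_3 = -19/21b² + 53/105b to the basis.

The other S-polynomials (S(f_1,g_3), S(f_2,g_3)) all reduce to 0 modulo the current basis, so we have a Gröbner basis.
Inter-reduce: drop elements whose leading term is divisible by another's, tail-reduce, and make monic.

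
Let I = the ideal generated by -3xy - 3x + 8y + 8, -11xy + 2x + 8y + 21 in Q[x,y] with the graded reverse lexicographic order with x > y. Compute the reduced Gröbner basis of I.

G = {y^2 - 15/64y - 79/64, x - 64/39y - 25/39}

f_1 = -3xy - 3x + 8y + 8, LT = xy.
f_2 = -11xy + 2x + 8y + 21, LT = xy.

S(f_1,f_2): lcm = xy. S = 13/11x - 64/33y - 25/33.
  reduce S modulo (f_1, f_2):
  remainder 13/11x - 64/33y - 25/33 ≠ 0; add g_3 = 13/11x - 64/33y - 25/33 to the basis.

S(f_1,g_3): lcm = xy. S = 64/39y^2 + x - 79/39y - 8/3.
  reduce S modulo (f_1, f_2, g_3):
  remainder 64/39y^2 - 5/13y - 79/39 ≠ 0; add g_4 = 64/39y^2 - 5/13y - 79/39 to the basis.

The other S-polynomials (S(f_2,g_3), S(f_1,g_4), S(f_2,g_4), S(g_3,g_4)) all reduce to 0 modulo the current basis, so we have a Gröbner basis.
Inter-reduce: drop elements whose leading term is divisible by another's, tail-reduce, and make monic.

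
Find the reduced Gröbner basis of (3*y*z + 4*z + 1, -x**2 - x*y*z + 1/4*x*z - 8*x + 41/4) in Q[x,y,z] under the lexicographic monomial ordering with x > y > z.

G = {x**2 - 19/12*x*z + 23/3*x - 41/4, y*z + 4/3*z + 1/3}

f_1 = 3*y*z + 4*z + 1, LT = y*z.
f_2 = -x**2 - x*y*z + 1/4*x*z - 8*x + 41/4, LT = x**2.

The S-polynomials (S(f_1,f_2)) all reduce to 0 modulo the current basis, so we have a Gröbner basis.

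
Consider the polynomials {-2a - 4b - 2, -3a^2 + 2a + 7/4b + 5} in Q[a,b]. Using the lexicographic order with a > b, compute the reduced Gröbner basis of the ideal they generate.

G = {a + 2b + 1, b^2 + 19/16b}

The reduced Gröbner basis is the canonical form of the ideal for this ordering.

f_1 = -2a - 4b - 2, LT = a.
f_2 = -3a^2 + 2a + 7/4b + 5, LT = a^2.

S(f_1,f_2): lcm = a^2. S = 2ab + 5/3a + 7/12b + 5/3.
  leading term ab: subtract (-b)·f_1 from 2ab + 5/3a + 7/12b + 5/3 → 5/3a - 4b^2 - 17/12b + 5/3
  leading term a: subtract (-5/6)·f_1 from 5/3a - 4b^2 - 17/12b + 5/3 → -4b^2 - 19/4b
  leading term b^2: no divisor's leading term divides it; move -4b^2 to the remainder.
  leading term b: no divisor's leading term divides it; move -19/4b to the remainder.
  remainder -4b^2 - 19/4b ≠ 0; add g_3 = -4b^2 - 19/4b to the basis.

The other S-polynomials (S(f_1,g_3), S(f_2,g_3)) all reduce to 0 modulo the current basis, so we have a Gröbner basis.
Inter-reduce: drop elements whose leading term is divisible by another's, tail-reduce, and make monic.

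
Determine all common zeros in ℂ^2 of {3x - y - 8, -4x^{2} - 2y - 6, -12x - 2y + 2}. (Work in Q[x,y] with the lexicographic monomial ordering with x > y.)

Compute a lex Gröbner basis by Buchberger's algorithm.
f_1 = 3x - y - 8, LT = x.
f_2 = -4x^{2} - 2y - 6, LT = x^{2}.
f_3 = -12x - 2y + 2, LT = x.

S(f_1,f_2): lcm = x^{2}. S = -\tfrac{1}{3}xy - \tfrac{8}{3}x - \tfrac{1}{2}y - \tfrac{3}{2}.
  reduce S modulo (f_1, f_2, f_3):
  remainder -\tfrac{1}{9}y^{2} - \tfrac{41}{18}y - \tfrac{155}{18} ≠ 0; add h_4 = -\tfrac{1}{9}y^{2} - \tfrac{41}{18}y - \tfrac{155}{18} to the basis.

S(f_1,f_3): lcm = x. S = -\tfrac{1}{2}y - \tfrac{5}{2}.
  reduce S modulo (f_1, f_2, f_3, h_4):
  remainder -\tfrac{1}{2}y - \tfrac{5}{2} ≠ 0; add h_5 = -\tfrac{1}{2}y - \tfrac{5}{2} to the basis.

The other S-polynomials (S(f_2,f_3), S(f_1,h_4), S(f_2,h_4), S(f_3,h_4), S(f_1,h_5), S(f_2,h_5), S(f_3,h_5), S(h_4,h_5)) all reduce to 0 modulo the current basis, so we have a Gröbner basis.
Inter-reduce: drop elements whose leading term is divisible by another's, tail-reduce, and make monic.
Reduced Gröbner basis: {x - 1, y + 5}.

Since the basis is lex-ordered, y + 5 is univariate in y. Its roots are {-5}. Back-substituting each root into the other basis elements fixes the other coordinates.
  y = -5: the earlier basis element becomes x - 1 = 0, giving x = 1 — point (1, -5).

{(1, -5)}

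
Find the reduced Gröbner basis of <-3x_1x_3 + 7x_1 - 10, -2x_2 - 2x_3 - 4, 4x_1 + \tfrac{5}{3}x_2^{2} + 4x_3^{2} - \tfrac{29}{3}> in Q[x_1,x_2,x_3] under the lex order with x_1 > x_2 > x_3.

G = {x_1 + \tfrac{17}{12}x_3^{2} + \tfrac{5}{3}x_3 - \tfrac{3}{4}, x_2 + x_3 + 2, x_3^{3} - \tfrac{59}{51}x_3^{2} - \tfrac{167}{51}x_3 - \tfrac{19}{17}}

The reduced Gröbner basis is the canonical form of the ideal for this ordering.

f_1 = -3x_1x_3 + 7x_1 - 10, LT = x_1x_3.
f_2 = -2x_2 - 2x_3 - 4, LT = x_2.
f_3 = 4x_1 + \tfrac{5}{3}x_2^{2} + 4x_3^{2} - \tfrac{29}{3}, LT = x_1.

S(f_1,f_3): lcm = x_1x_3. S = -\tfrac{7}{3}x_1 - \tfrac{5}{12}x_2^{2}x_3 - x_3^{3} + \tfrac{29}{12}x_3 + \tfrac{10}{3}.
  reduce S modulo (f_1, f_2, f_3):
  remainder -\tfrac{17}{12}x_3^{3} + \tfrac{59}{36}x_3^{2} + \tfrac{167}{36}x_3 + \tfrac{19}{12} ≠ 0; add g_4 = -\tfrac{17}{12}x_3^{3} + \tfrac{59}{36}x_3^{2} + \tfrac{167}{36}x_3 + \tfrac{19}{12} to the basis.

The other S-polynomials (S(f_1,f_2), S(f_2,f_3), S(f_1,g_4), S(f_2,g_4), S(f_3,g_4)) all reduce to 0 modulo the current basis, so we have a Gröbner basis.
Inter-reduce: drop elements whose leading term is divisible by another's, tail-reduce, and make monic.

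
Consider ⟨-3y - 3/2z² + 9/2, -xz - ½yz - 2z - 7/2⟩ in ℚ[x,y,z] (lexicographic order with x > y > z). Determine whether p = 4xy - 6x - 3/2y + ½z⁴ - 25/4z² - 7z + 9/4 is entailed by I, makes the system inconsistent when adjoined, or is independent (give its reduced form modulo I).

First compute the reduced Gröbner basis of I by Buchberger's algorithm.
f_1 = -3y - 3/2z² + 9/2, LT = y.
f_2 = -xz - ½yz - 2z - 7/2, LT = xz.

S(f_1,f_2): leading monomials are coprime, so the S-polynomial reduces to 0 (Buchberger's first criterion).
Every S-polynomial of the final basis reduces to 0, so we have a Gröbner basis.
Inter-reduce: drop elements whose leading term is divisible by another's, tail-reduce, and make monic.
Reduced Gröbner basis: {xz - ¼z³ + 11/4z + 7/2, y + ½z² - 3/2}.
Label its elements g_1 = xz - ¼z³ + 11/4z + 7/2, g_2 = y + ½z² - 3/2.

Reduce p = 4xy - 6x - 3/2y + ½z⁴ - 25/4z² - 7z + 9/4 modulo G:
  leading term xy: subtract (4x)·g_2 from 4xy - 6x - 3/2y + ½z⁴ - 25/4z² - 7z + 9/4 → -2xz² - 3/2y + ½z⁴ - 25/4z² - 7z + 9/4
  leading term xz²: subtract (-2z)·g_1 from -2xz² - 3/2y + ½z⁴ - 25/4z² - 7z + 9/4 → -3/2y - ¾z² + 9/4
  leading term y: subtract (-3/2)·g_2 from -3/2y - ¾z² + 9/4 → 0
  normal form = 0.
Since the normal form is 0, p ∈ I.

4xy - 6x - 3/2y + ½z⁴ - 25/4z² - 7z + 9/4 lies in I (it reduces to 0).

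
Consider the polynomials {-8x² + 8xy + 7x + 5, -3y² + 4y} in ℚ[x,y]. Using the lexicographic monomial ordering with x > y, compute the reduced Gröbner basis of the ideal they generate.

f_1 = -8x² + 8xy + 7x + 5, LT = x².
f_2 = -3y² + 4y, LT = y².

The S-polynomials (S(f_1,f_2)) all reduce to 0 modulo the current basis, so we have a Gröbner basis.

G = {x² - xy - ⅞x - ⅝, y² - 4/3y}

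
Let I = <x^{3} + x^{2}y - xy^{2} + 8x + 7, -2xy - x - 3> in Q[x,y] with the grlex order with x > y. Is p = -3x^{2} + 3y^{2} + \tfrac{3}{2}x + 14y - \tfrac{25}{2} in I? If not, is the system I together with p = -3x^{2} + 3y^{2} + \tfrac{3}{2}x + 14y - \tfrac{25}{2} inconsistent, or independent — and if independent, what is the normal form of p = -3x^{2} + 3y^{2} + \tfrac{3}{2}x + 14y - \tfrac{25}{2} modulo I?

-3x^{2} + 3y^{2} + \tfrac{3}{2}x + 14y - \tfrac{25}{2} lies in I (it reduces to 0).

First compute the reduced Gröbner basis of I by Buchberger's algorithm.
f_1 = x^{3} + x^{2}y - xy^{2} + 8x + 7, LT = x^{3}.
f_2 = -2xy - x - 3, LT = xy.

S(f_1,f_2): lcm = x^{3}y. S = x^{2}y^{2} - xy^{3} - \tfrac{1}{2}x^{3} - \tfrac{3}{2}x^{2} + 8xy + 7y.
  reduce S modulo (f_1, f_2):
  remainder -\tfrac{3}{2}x^{2} + \tfrac{3}{2}y^{2} + \tfrac{3}{4}x + 7y - \tfrac{25}{4} ≠ 0; add h_3 = -\tfrac{3}{2}x^{2} + \tfrac{3}{2}y^{2} + \tfrac{3}{4}x + 7y - \tfrac{25}{4} to the basis.

S(f_2,h_3): lcm = x^{2}y. S = y^{3} + \tfrac{1}{2}x^{2} + \tfrac{1}{2}xy + \tfrac{14}{3}y^{2} + \tfrac{3}{2}x - \tfrac{25}{6}y.
  reduce S modulo (f_1, f_2, h_3):
  remainder y^{3} + \tfrac{31}{6}y^{2} + \tfrac{3}{2}x - \tfrac{11}{6}y - \tfrac{17}{6} ≠ 0; add h_4 = y^{3} + \tfrac{31}{6}y^{2} + \tfrac{3}{2}x - \tfrac{11}{6}y - \tfrac{17}{6} to the basis.

The other S-polynomials (S(f_1,h_3), S(f_1,h_4), S(f_2,h_4), S(h_3,h_4)) all reduce to 0 modulo the current basis, so we have a Gröbner basis.
Inter-reduce: drop elements whose leading term is divisible by another's, tail-reduce, and make monic.
Reduced Gröbner basis: {y^{3} + \tfrac{31}{6}y^{2} + \tfrac{3}{2}x - \tfrac{11}{6}y - \tfrac{17}{6}, x^{2} - y^{2} - \tfrac{1}{2}x - \tfrac{14}{3}y + \tfrac{25}{6}, xy + \tfrac{1}{2}x + \tfrac{3}{2}}.
Label its elements g_1 = y^{3} + \tfrac{31}{6}y^{2} + \tfrac{3}{2}x - \tfrac{11}{6}y - \tfrac{17}{6}, g_2 = x^{2} - y^{2} - \tfrac{1}{2}x - \tfrac{14}{3}y + \tfrac{25}{6}, g_3 = xy + \tfrac{1}{2}x + \tfrac{3}{2}.

Reduce p = -3x^{2} + 3y^{2} + \tfrac{3}{2}x + 14y - \tfrac{25}{2} modulo G:
  leading term x^{2}: subtract (-3)·g_2 from -3x^{2} + 3y^{2} + \tfrac{3}{2}x + 14y - \tfrac{25}{2} → 0
  normal form = 0.
Since the normal form is 0, p ∈ I.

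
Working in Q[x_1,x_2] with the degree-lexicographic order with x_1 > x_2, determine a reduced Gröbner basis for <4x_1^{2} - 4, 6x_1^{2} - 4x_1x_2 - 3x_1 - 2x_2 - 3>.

G = {x_2^{2} + 3x_2, x_1 - \tfrac{2}{3}x_2 - 1}

f_1 = 4x_1^{2} - 4, LT = x_1^{2}.
f_2 = 6x_1^{2} - 4x_1x_2 - 3x_1 - 2x_2 - 3, LT = x_1^{2}.

S(f_1,f_2): lcm = x_1^{2}. S = \tfrac{2}{3}x_1x_2 + \tfrac{1}{2}x_1 + \tfrac{1}{3}x_2 - \tfrac{1}{2}.
  reduce S modulo (f_1, f_2):
  remainder \tfrac{2}{3}x_1x_2 + \tfrac{1}{2}x_1 + \tfrac{1}{3}x_2 - \tfrac{1}{2} ≠ 0; add g_3 = \tfrac{2}{3}x_1x_2 + \tfrac{1}{2}x_1 + \tfrac{1}{3}x_2 - \tfrac{1}{2} to the basis.

S(f_1,g_3): lcm = x_1^{2}x_2. S = -\tfrac{3}{4}x_1^{2} - \tfrac{1}{2}x_1x_2 + \tfrac{3}{4}x_1 - x_2.
  reduce S modulo (f_1, f_2, g_3):
  remainder \tfrac{9}{8}x_1 - \tfrac{3}{4}x_2 - \tfrac{9}{8} ≠ 0; add g_4 = \tfrac{9}{8}x_1 - \tfrac{3}{4}x_2 - \tfrac{9}{8} to the basis.

S(g_3,g_4): lcm = x_1x_2. S = \tfrac{2}{3}x_2^{2} + \tfrac{3}{4}x_1 + \tfrac{3}{2}x_2 - \tfrac{3}{4}.
  reduce S modulo (f_1, f_2, g_3, g_4):
  remainder \tfrac{2}{3}x_2^{2} + 2x_2 ≠ 0; add g_5 = \tfrac{2}{3}x_2^{2} + 2x_2 to the basis.

The other S-polynomials (S(f_2,g_3), S(f_1,g_4), S(f_2,g_4), S(f_1,g_5), S(f_2,g_5), S(g_3,g_5), S(g_4,g_5)) all reduce to 0 modulo the current basis, so we have a Gröbner basis.
Inter-reduce: drop elements whose leading term is divisible by another's, tail-reduce, and make monic.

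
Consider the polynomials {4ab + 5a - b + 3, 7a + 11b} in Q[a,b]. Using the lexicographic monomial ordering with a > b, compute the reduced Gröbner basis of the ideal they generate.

G = {a + 11/7b, b^2 + 31/22b - 21/44}

f_1 = 4ab + 5a - b + 3, LT = ab.
f_2 = 7a + 11b, LT = a.

S(f_1,f_2): lcm = ab. S = 5/4a - 11/7b^2 - 1/4b + 3/4.
  reduce S modulo (f_1, f_2):
  remainder -11/7b^2 - 31/14b + 3/4 ≠ 0; add g_3 = -11/7b^2 - 31/14b + 3/4 to the basis.

The other S-polynomials (S(f_1,g_3), S(f_2,g_3)) all reduce to 0 modulo the current basis, so we have a Gröbner basis.
Inter-reduce: drop elements whose leading term is divisible by another's, tail-reduce, and make monic.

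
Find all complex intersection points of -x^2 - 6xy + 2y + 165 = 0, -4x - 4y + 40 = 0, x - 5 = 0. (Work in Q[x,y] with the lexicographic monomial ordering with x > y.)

Compute a lex Gröbner basis by Buchberger's algorithm.
f_1 = -x^2 - 6xy + 2y + 165, LT = x^2.
f_2 = -4x - 4y + 40, LT = x.
f_3 = x - 5, LT = x.

S(f_1,f_2): lcm = x^2. S = 5xy + 10x - 2y - 165.
  leading term xy: subtract (-5/4y)·f_2 from 5xy + 10x - 2y - 165 → 10x - 5y^2 + 48y - 165
  leading term x: subtract (-5/2)·f_2 from 10x - 5y^2 + 48y - 165 → -5y^2 + 38y - 65
  leading term y^2: no divisor's leading term divides it; move -5y^2 to the remainder.
  leading term y: no divisor's leading term divides it; move 38y to the remainder.
  leading term 1: no divisor's leading term divides it; move -65 to the remainder.
  remainder -5y^2 + 38y - 65 ≠ 0; add h_4 = -5y^2 + 38y - 65 to the basis.

S(f_1,f_3): lcm = x^2. S = 6xy + 5x - 2y - 165.
  leading term xy: subtract (-3/2y)·f_2 from 6xy + 5x - 2y - 165 → 5x - 6y^2 + 58y - 165
  leading term x: subtract (-5/4)·f_2 from 5x - 6y^2 + 58y - 165 → -6y^2 + 53y - 115
  leading term y^2: subtract (6/5)·h_4 from -6y^2 + 53y - 115 → 37/5y - 37
  leading term y: no divisor's leading term divides it; move 37/5y to the remainder.
  leading term 1: no divisor's leading term divides it; move -37 to the remainder.
  remainder 37/5y - 37 ≠ 0; add h_5 = 37/5y - 37 to the basis.

The other S-polynomials (S(f_2,f_3), S(f_1,h_4), S(f_2,h_4), S(f_3,h_4), S(f_1,h_5), S(f_2,h_5), S(f_3,h_5), S(h_4,h_5)) all reduce to 0 modulo the current basis, so we have a Gröbner basis.
Inter-reduce: drop elements whose leading term is divisible by another's, tail-reduce, and make monic.
Reduced Gröbner basis: {x - 5, y - 5}.

Elimination: the polynomial y - 5 lies in the elimination ideal for y, so y ∈ {5}. For each such y, the remaining basis elements (now univariate) give the rest of the solution.
  y = 5: the earlier basis element becomes x - 5 = 0, giving x = 5 — point (5, 5).
Substituting each solution back into the original system confirms all equations vanish.

{(5, 5)}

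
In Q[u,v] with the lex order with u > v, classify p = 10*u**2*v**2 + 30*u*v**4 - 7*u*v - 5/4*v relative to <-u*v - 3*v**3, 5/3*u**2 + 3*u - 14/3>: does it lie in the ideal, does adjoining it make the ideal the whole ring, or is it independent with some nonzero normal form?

First compute the reduced Gröbner basis of I by Buchberger's algorithm.
f_1 = -u*v - 3*v**3, LT = u*v.
f_2 = 5/3*u**2 + 3*u - 14/3, LT = u**2.

S(f_1,f_2): lcm = u**2*v. S = 3*u*v**3 - 9/5*u*v + 14/5*v.
  reduce S modulo (f_1, f_2):
  remainder -9*v**5 + 27/5*v**3 + 14/5*v ≠ 0; add h_3 = -9*v**5 + 27/5*v**3 + 14/5*v to the basis.

The other S-polynomials (S(f_1,h_3), S(f_2,h_3)) all reduce to 0 modulo the current basis, so we have a Gröbner basis.
Inter-reduce: drop elements whose leading term is divisible by another's, tail-reduce, and make monic.
Reduced Gröbner basis: {u**2 + 9/5*u - 14/5, u*v + 3*v**3, v**5 - 3/5*v**3 - 14/45*v}.
Label its elements g_1 = u**2 + 9/5*u - 14/5, g_2 = u*v + 3*v**3, g_3 = v**5 - 3/5*v**3 - 14/45*v.

Reduce p = 10*u**2*v**2 + 30*u*v**4 - 7*u*v - 5/4*v modulo G:
  leading term u**2*v**2: subtract (10*v**2)·g_1 from 10*u**2*v**2 + 30*u*v**4 - 7*u*v - 5/4*v → 30*u*v**4 - 18*u*v**2 - 7*u*v + 28*v**2 - 5/4*v
  leading term u*v**4: subtract (30*v**3)·g_2 from 30*u*v**4 - 18*u*v**2 - 7*u*v + 28*v**2 - 5/4*v → -18*u*v**2 - 7*u*v - 90*v**6 + 28*v**2 - 5/4*v
  leading term u*v**2: subtract (-18*v)·g_2 from -18*u*v**2 - 7*u*v - 90*v**6 + 28*v**2 - 5/4*v → -7*u*v - 90*v**6 + 54*v**4 + 28*v**2 - 5/4*v
  leading term u*v: subtract (-7)·g_2 from -7*u*v - 90*v**6 + 54*v**4 + 28*v**2 - 5/4*v → -90*v**6 + 54*v**4 + 21*v**3 + 28*v**2 - 5/4*v
  leading term v**6: subtract (-90*v)·g_3 from -90*v**6 + 54*v**4 + 21*v**3 + 28*v**2 - 5/4*v → 21*v**3 - 5/4*v
  leading term v**3: no divisor's leading term divides it; move 21*v**3 to the remainder.
  leading term v: no divisor's leading term divides it; move -5/4*v to the remainder.
  normal form = 21*v**3 - 5/4*v.
The normal form is nonzero, so p ∉ I. Since p minus its normal form lies in I, I + (p) = I + (r) where r = 21*v**3 - 5/4*v; decide whether this ideal is the whole ring.
Run Buchberger on G together with r (pairs among the g_i already reduce to 0 since G is a Gröbner basis):
g_1 = u**2 + 9/5*u - 14/5, LT = u**2.
g_2 = u*v + 3*v**3, LT = u*v.
g_3 = v**5 - 3/5*v**3 - 14/45*v, LT = v**5.
r = 21*v**3 - 5/4*v, LT = v**3.

S(g_2,r): lcm = u*v**3. S = 5/84*u*v + 3*v**5.
  reduce S modulo (g_1, g_2, g_3, r):
  remainder 4037/3920*v ≠ 0; add m_5 = 4037/3920*v to the basis.

The other S-polynomials (S(g_1,g_2), S(g_1,g_3), S(g_1,r), S(g_2,g_3), S(g_3,r), S(g_1,m_5), S(g_2,m_5), S(g_3,m_5), S(r,m_5)) all reduce to 0 modulo the current basis, so we have a Gröbner basis.
Inter-reduce: drop elements whose leading term is divisible by another's, tail-reduce, and make monic.
Reduced Gröbner basis: {u**2 + 9/5*u - 14/5, v}.
The reduced Gröbner basis of I + (p) is {u**2 + 9/5*u - 14/5, v} ≠ {1}, a proper ideal, so the enlarged system stays consistent: p is independent of I, with normal form 21*v**3 - 5/4*v.

10*u**2*v**2 + 30*u*v**4 - 7*u*v - 5/4*v is independent of I; its normal form modulo I is 21*v**3 - 5/4*v.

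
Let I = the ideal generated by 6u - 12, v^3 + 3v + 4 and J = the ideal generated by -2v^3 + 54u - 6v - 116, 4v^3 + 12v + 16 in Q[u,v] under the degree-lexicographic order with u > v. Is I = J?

Equality of ideals is decidable: compute both reduced Gröbner bases (unique for the ordering) and check whether they agree.
Buchberger on the first generating set:
f_1 = 6u - 12, LT = u.
f_2 = v^3 + 3v + 4, LT = v^3.

The S-polynomials (S(f_1,f_2)) all reduce to 0 modulo the current basis, so we have a Gröbner basis.
Inter-reduce: drop elements whose leading term is divisible by another's, tail-reduce, and make monic.
Reduced Gröbner basis: {v^3 + 3v + 4, u - 2}.

Buchberger on the second generating set:
h_1 = -2v^3 + 54u - 6v - 116, LT = v^3.
h_2 = 4v^3 + 12v + 16, LT = v^3.

S(h_1,h_2): lcm = v^3. S = -27u + 54.
  reduce S modulo (h_1, h_2):
  remainder -27u + 54 ≠ 0; add k_3 = -27u + 54 to the basis.

The other S-polynomials (S(h_1,k_3), S(h_2,k_3)) all reduce to 0 modulo the current basis, so we have a Gröbner basis.
Inter-reduce: drop elements whose leading term is divisible by another's, tail-reduce, and make monic.
Reduced Gröbner basis: {v^3 + 3v + 4, u - 2}.

The two bases agree; hence the ideals are identical.

Yes, the ideals are equal.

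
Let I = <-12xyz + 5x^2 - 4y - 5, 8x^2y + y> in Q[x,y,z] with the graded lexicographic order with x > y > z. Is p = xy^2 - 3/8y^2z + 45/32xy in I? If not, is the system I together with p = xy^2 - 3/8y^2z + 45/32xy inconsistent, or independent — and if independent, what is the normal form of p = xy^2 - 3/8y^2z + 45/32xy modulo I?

xy^2 - 3/8y^2z + 45/32xy lies in I (it reduces to 0).

First compute the reduced Gröbner basis of I by Buchberger's algorithm.
f_1 = -12xyz + 5x^2 - 4y - 5, LT = xyz.
f_2 = 8x^2y + y, LT = x^2y.

S(f_1,f_2): lcm = x^2yz. S = -5/12x^3 + 1/3xy - 1/8yz + 5/12x.
  leading term x^3: no divisor's leading term divides it; move -5/12x^3 to the remainder.
  leading term xy: no divisor's leading term divides it; move 1/3xy to the remainder.
  leading term yz: no divisor's leading term divides it; move -1/8yz to the remainder.
  leading term x: no divisor's leading term divides it; move 5/12x to the remainder.
  remainder -5/12x^3 + 1/3xy - 1/8yz + 5/12x ≠ 0; add h_3 = -5/12x^3 + 1/3xy - 1/8yz + 5/12x to the basis.

S(f_1,h_3): lcm = x^3yz. S = -5/12x^4 + 4/5xy^2z - 3/10y^2z^2 + 1/3x^2y + xyz + 5/12x^2.
  leading term x^4: subtract (x)·h_3 from -5/12x^4 + 4/5xy^2z - 3/10y^2z^2 + 1/3x^2y + xyz + 5/12x^2 → 4/5xy^2z - 3/10y^2z^2 + 9/8xyz
  leading term xy^2z: subtract (-1/15y)·f_1 from 4/5xy^2z - 3/10y^2z^2 + 9/8xyz → -3/10y^2z^2 + 1/3x^2y + 9/8xyz - 4/15y^2 - 1/3y
  leading term y^2z^2: no divisor's leading term divides it; move -3/10y^2z^2 to the remainder.
  leading term x^2y: subtract (1/24)·f_2 from 1/3x^2y + 9/8xyz - 4/15y^2 - 1/3y → 9/8xyz - 4/15y^2 - 3/8y
  leading term xyz: subtract (-3/32)·f_1 from 9/8xyz - 4/15y^2 - 3/8y → 15/32x^2 - 4/15y^2 - 3/4y - 15/32
  leading term x^2: no divisor's leading term divides it; move 15/32x^2 to the remainder.
  leading term y^2: no divisor's leading term divides it; move -4/15y^2 to the remainder.
  leading term y: no divisor's leading term divides it; move -3/4y to the remainder.
  leading term 1: no divisor's leading term divides it; move -15/32 to the remainder.
  remainder -3/10y^2z^2 + 15/32x^2 - 4/15y^2 - 3/4y - 15/32 ≠ 0; add h_4 = -3/10y^2z^2 + 15/32x^2 - 4/15y^2 - 3/4y - 15/32 to the basis.

S(f_2,h_3): lcm = x^3y. S = 4/5xy^2 - 3/10y^2z + 9/8xy.
  leading term xy^2: no divisor's leading term divides it; move 4/5xy^2 to the remainder.
  leading term y^2z: no divisor's leading term divides it; move -3/10y^2z to the remainder.
  leading term xy: no divisor's leading term divides it; move 9/8xy to the remainder.
  remainder 4/5xy^2 - 3/10y^2z + 9/8xy ≠ 0; add h_5 = 4/5xy^2 - 3/10y^2z + 9/8xy to the basis.

The other S-polynomials (S(f_1,h_4), S(f_2,h_4), S(h_3,h_4), S(f_1,h_5), S(f_2,h_5), S(h_3,h_5), S(h_4,h_5)) all reduce to 0 modulo the current basis, so we have a Gröbner basis.
Inter-reduce: drop elements whose leading term is divisible by another's, tail-reduce, and make monic.
Reduced Gröbner basis: {y^2z^2 - 25/16x^2 + 8/9y^2 + 5/2y + 25/16, x^3 - 4/5xy + 3/10yz - x, x^2y + 1/8y, xy^2 - 3/8y^2z + 45/32xy, xyz - 5/12x^2 + 1/3y + 5/12}.
Label its elements g_1 = y^2z^2 - 25/16x^2 + 8/9y^2 + 5/2y + 25/16, g_2 = x^3 - 4/5xy + 3/10yz - x, g_3 = x^2y + 1/8y, g_4 = xy^2 - 3/8y^2z + 45/32xy, g_5 = xyz - 5/12x^2 + 1/3y + 5/12.

Reduce p = xy^2 - 3/8y^2z + 45/32xy modulo G:
  leading term xy^2: subtract (1)·g_4 from xy^2 - 3/8y^2z + 45/32xy → 0
  normal form = 0.
Since the normal form is 0, p ∈ I.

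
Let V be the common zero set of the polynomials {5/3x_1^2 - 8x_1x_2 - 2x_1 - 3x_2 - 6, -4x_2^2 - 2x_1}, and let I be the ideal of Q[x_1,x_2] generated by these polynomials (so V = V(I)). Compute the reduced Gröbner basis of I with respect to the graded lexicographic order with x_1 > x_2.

G = {x_1^2 - 24/5x_1x_2 - 6/5x_1 - 9/5x_2 - 18/5, x_2^2 + 1/2x_1}

f_1 = 5/3x_1^2 - 8x_1x_2 - 2x_1 - 3x_2 - 6, LT = x_1^2.
f_2 = -4x_2^2 - 2x_1, LT = x_2^2.

The S-polynomials (S(f_1,f_2)) all reduce to 0 modulo the current basis, so we have a Gröbner basis.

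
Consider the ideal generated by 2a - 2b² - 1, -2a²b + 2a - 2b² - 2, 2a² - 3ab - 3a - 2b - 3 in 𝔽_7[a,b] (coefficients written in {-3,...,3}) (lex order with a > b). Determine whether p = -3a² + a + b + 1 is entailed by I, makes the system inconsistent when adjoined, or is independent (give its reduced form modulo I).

First compute the reduced Gröbner basis of I by Buchberger's algorithm.
f_1 = 2a - 2b² - 1, LT = a.
f_2 = -2a²b + 2a - 2b² - 2, LT = a²b.
f_3 = 2a² - 3ab - 3a - 2b - 3, LT = a².

S(f_1,f_2): lcm = a²b. S = -ab³ + 3ab + a - b² - 1.
  reduce S modulo (f_1, f_2, f_3):
  remainder -b⁵ - b³ - 2b + 3 ≠ 0; add h_4 = -b⁵ - b³ - 2b + 3 to the basis.

S(f_1,f_3): lcm = a². S = -ab² - 2ab + a + b - 2.
  reduce S modulo (f_1, f_2, f_3, h_4):
  remainder -b⁴ - 2b³ - 3b² + 2 ≠ 0; add h_5 = -b⁴ - 2b³ - 3b² + 2 to the basis.

S(f_2,f_3): lcm = a²b. S = -2ab² - 2ab - a + 2b² - 2b + 1.
  reduce S modulo (f_1, f_2, f_3, h_4, h_5):
  remainder 2b³ - b² - 3b ≠ 0; add h_6 = 2b³ - b² - 3b to the basis.

S(f_2,h_5): lcm = a²b⁴. S = -2a²b³ - 3a²b² + 2a² - ab³ + b⁵ + b³.
  reduce S modulo (f_1, f_2, f_3, h_4, h_5, h_6):
  remainder -3b² - 2b + 1 ≠ 0; add h_7 = -3b² - 2b + 1 to the basis.

S(h_4,h_6): lcm = b⁵. S = -3b⁴ - b³ + 2b - 3.
  reduce S modulo (f_1, f_2, f_3, h_4, h_5, h_6, h_7):
  remainder 3b + 3 ≠ 0; add h_8 = 3b + 3 to the basis.

The other S-polynomials (S(f_1,h_4), S(f_2,h_4), S(f_3,h_4), S(f_1,h_5), S(f_3,h_5), S(h_4,h_5), S(f_1,h_6), S(f_2,h_6), S(f_3,h_6), S(h_5,h_6), S(f_1,h_7), S(f_2,h_7), S(f_3,h_7), S(h_4,h_7), S(h_5,h_7), S(h_6,h_7), S(f_1,h_8), S(f_2,h_8), S(f_3,h_8), S(h_4,h_8), S(h_5,h_8), S(h_6,h_8), S(h_7,h_8)) all reduce to 0 modulo the current basis, so we have a Gröbner basis.
Inter-reduce: drop elements whose leading term is divisible by another's, tail-reduce, and make monic.
Reduced Gröbner basis: {a + 2, b + 1}.
Label its elements g_1 = a + 2, g_2 = b + 1.

Reduce p = -3a² + a + b + 1 modulo G:
  leading term a²: subtract (-3a)·g_1 from -3a² + a + b + 1 → b + 1
  leading term b: subtract (1)·g_2 from b + 1 → 0
  normal form = 0.
Since the normal form is 0, p ∈ I.

-3a² + a + b + 1 lies in I (it reduces to 0).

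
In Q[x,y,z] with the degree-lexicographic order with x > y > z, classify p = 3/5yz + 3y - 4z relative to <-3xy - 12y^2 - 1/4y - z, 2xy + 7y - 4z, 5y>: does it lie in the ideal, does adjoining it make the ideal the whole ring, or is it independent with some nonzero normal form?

First compute the reduced Gröbner basis of I by Buchberger's algorithm.
f_1 = -3xy - 12y^2 - 1/4y - z, LT = xy.
f_2 = 2xy + 7y - 4z, LT = xy.
f_3 = 5y, LT = y.

S(f_1,f_2): lcm = xy. S = 4y^2 - 41/12y + 7/3z.
  leading term y^2: subtract (4/5y)·f_3 from 4y^2 - 41/12y + 7/3z → -41/12y + 7/3z
  leading term y: subtract (-41/60)·f_3 from -41/12y + 7/3z → 7/3z
  leading term z: no divisor's leading term divides it; move 7/3z to the remainder.
  remainder 7/3z ≠ 0; add h_4 = 7/3z to the basis.

The other S-polynomials (S(f_1,f_3), S(f_2,f_3), S(f_1,h_4), S(f_2,h_4), S(f_3,h_4)) all reduce to 0 modulo the current basis, so we have a Gröbner basis.
Inter-reduce: drop elements whose leading term is divisible by another's, tail-reduce, and make monic.
Reduced Gröbner basis: {y, z}.
Label its elements g_1 = y, g_2 = z.

Reduce p = 3/5yz + 3y - 4z modulo G:
  leading term yz: subtract (3/5z)·g_1 from 3/5yz + 3y - 4z → 3y - 4z
  leading term y: subtract (3)·g_1 from 3y - 4z → -4z
  leading term z: subtract (-4)·g_2 from -4z → 0
  normal form = 0.
Since the normal form is 0, p ∈ I.

3/5yz + 3y - 4z lies in I (it reduces to 0).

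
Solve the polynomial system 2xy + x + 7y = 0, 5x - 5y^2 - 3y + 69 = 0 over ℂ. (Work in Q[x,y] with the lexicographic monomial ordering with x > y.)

Compute a lex Gröbner basis by Buchberger's algorithm.
f_1 = 2xy + x + 7y, LT = xy.
f_2 = 5x - 5y^2 - 3y + 69, LT = x.

S(f_1,f_2): lcm = xy. S = 1/2x + y^3 + 3/5y^2 - 103/10y.
  leading term x: subtract (1/10)·f_2 from 1/2x + y^3 + 3/5y^2 - 103/10y → y^3 + 11/10y^2 - 10y - 69/10
  leading term y^3: no divisor's leading term divides it; move y^3 to the remainder.
  leading term y^2: no divisor's leading term divides it; move 11/10y^2 to the remainder.
  leading term y: no divisor's leading term divides it; move -10y to the remainder.
  leading term 1: no divisor's leading term divides it; move -69/10 to the remainder.
  remainder y^3 + 11/10y^2 - 10y - 69/10 ≠ 0; add h_3 = y^3 + 11/10y^2 - 10y - 69/10 to the basis.

S(f_1,h_3): lcm = xy^3. S = -3/5xy^2 + 10xy + 69/10x + 7/2y^3.
  leading term xy^2: subtract (-3/10y)·f_1 from -3/5xy^2 + 10xy + 69/10x + 7/2y^3 → 103/10xy + 69/10x + 7/2y^3 + 21/10y^2
  leading term xy: subtract (103/20)·f_1 from 103/10xy + 69/10x + 7/2y^3 + 21/10y^2 → 7/4x + 7/2y^3 + 21/10y^2 - 721/20y
  leading term x: subtract (7/20)·f_2 from 7/4x + 7/2y^3 + 21/10y^2 - 721/20y → 7/2y^3 + 77/20y^2 - 35y - 483/20
  leading term y^3: subtract (7/2)·h_3 from 7/2y^3 + 77/20y^2 - 35y - 483/20 → 0
  remainder 0.

S(f_2,h_3): leading monomials are coprime, so the S-polynomial reduces to 0 (Buchberger's first criterion).
Every S-polynomial of the final basis reduces to 0, so we have a Gröbner basis.
Inter-reduce: drop elements whose leading term is divisible by another's, tail-reduce, and make monic.
Reduced Gröbner basis: {x - y^2 - 3/5y + 69/5, y^3 + 11/10y^2 - 10y - 69/10}.

A lex Gröbner basis eliminates variables successively. Here y^3 + 11/10y^2 - 10y - 69/10 depends only on y, with roots {3, -41/20 - sqrt(761)/20, -41/20 + sqrt(761)/20}; lifting each root through the earlier basis elements recovers the full solutions.
  y = 3: the earlier basis element becomes x + 3 = 0, giving x = -3 — point (-3, 3).
  y = -41/20 - sqrt(761)/20: the earlier basis element becomes x - 7*sqrt(761)/40 + 357/40 = 0, giving x = -357/40 + 7*sqrt(761)/40 — point (-357/40 + 7*sqrt(761)/40, -41/20 - sqrt(761)/20).
  y = -41/20 + sqrt(761)/20: the earlier basis element becomes x + 7*sqrt(761)/40 + 357/40 = 0, giving x = -357/40 - 7*sqrt(761)/40 — point (-357/40 - 7*sqrt(761)/40, -41/20 + sqrt(761)/20).

{(-3, 3), (-357/40 + 7*sqrt(761)/40, -41/20 - sqrt(761)/20), (-357/40 - 7*sqrt(761)/40, -41/20 + sqrt(761)/20)}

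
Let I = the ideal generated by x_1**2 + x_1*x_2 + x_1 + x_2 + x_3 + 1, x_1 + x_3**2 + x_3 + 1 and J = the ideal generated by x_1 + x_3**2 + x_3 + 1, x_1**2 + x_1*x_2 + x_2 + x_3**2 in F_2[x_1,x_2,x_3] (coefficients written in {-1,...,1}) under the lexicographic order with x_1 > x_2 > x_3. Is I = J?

Yes, the ideals are equal.

Equality of ideals is decidable: compute both reduced Gröbner bases (unique for the ordering) and check whether they agree.
Buchberger on the first generating set:
f_1 = x_1**2 + x_1*x_2 + x_1 + x_2 + x_3 + 1, LT = x_1**2.
f_2 = x_1 + x_3**2 + x_3 + 1, LT = x_1.

S(f_1,f_2): lcm = x_1**2. S = x_1*x_2 + x_1*x_3**2 + x_1*x_3 + x_2 + x_3 + 1.
  leading term x_1*x_2: subtract (x_2)·f_2 from x_1*x_2 + x_1*x_3**2 + x_1*x_3 + x_2 + x_3 + 1 → x_1*x_3**2 + x_1*x_3 + x_2*x_3**2 + x_2*x_3 + x_3 + 1
  leading term x_1*x_3**2: subtract (x_3**2)·f_2 from x_1*x_3**2 + x_1*x_3 + x_2*x_3**2 + x_2*x_3 + x_3 + 1 → x_1*x_3 + x_2*x_3**2 + x_2*x_3 + x_3**4 + x_3**3 + x_3**2 + x_3 + 1
  leading term x_1*x_3: subtract (x_3)·f_2 from x_1*x_3 + x_2*x_3**2 + x_2*x_3 + x_3**4 + x_3**3 + x_3**2 + x_3 + 1 → x_2*x_3**2 + x_2*x_3 + x_3**4 + 1
  leading term x_2*x_3**2: no divisor's leading term divides it; move x_2*x_3**2 to the remainder.
  leading term x_2*x_3: no divisor's leading term divides it; move x_2*x_3 to the remainder.
  leading term x_3**4: no divisor's leading term divides it; move x_3**4 to the remainder.
  leading term 1: no divisor's leading term divides it; move 1 to the remainder.
  remainder x_2*x_3**2 + x_2*x_3 + x_3**4 + 1 ≠ 0; add g_3 = x_2*x_3**2 + x_2*x_3 + x_3**4 + 1 to the basis.

The other S-polynomials (S(f_1,g_3), S(f_2,g_3)) all reduce to 0 modulo the current basis, so we have a Gröbner basis.
Inter-reduce: drop elements whose leading term is divisible by another's, tail-reduce, and make monic.
Reduced Gröbner basis: {x_1 + x_3**2 + x_3 + 1, x_2*x_3**2 + x_2*x_3 + x_3**4 + 1}.

Buchberger on the second generating set:
h_1 = x_1 + x_3**2 + x_3 + 1, LT = x_1.
h_2 = x_1**2 + x_1*x_2 + x_2 + x_3**2, LT = x_1**2.

S(h_1,h_2): lcm = x_1**2. S = x_1*x_2 + x_1*x_3**2 + x_1*x_3 + x_1 + x_2 + x_3**2.
  leading term x_1*x_2: subtract (x_2)·h_1 from x_1*x_2 + x_1*x_3**2 + x_1*x_3 + x_1 + x_2 + x_3**2 → x_1*x_3**2 + x_1*x_3 + x_1 + x_2*x_3**2 + x_2*x_3 + x_3**2
  leading term x_1*x_3**2: subtract (x_3**2)·h_1 from x_1*x_3**2 + x_1*x_3 + x_1 + x_2*x_3**2 + x_2*x_3 + x_3**2 → x_1*x_3 + x_1 + x_2*x_3**2 + x_2*x_3 + x_3**4 + x_3**3
  leading term x_1*x_3: subtract (x_3)·h_1 from x_1*x_3 + x_1 + x_2*x_3**2 + x_2*x_3 + x_3**4 + x_3**3 → x_1 + x_2*x_3**2 + x_2*x_3 + x_3**4 + x_3**2 + x_3
  leading term x_1: subtract (1)·h_1 from x_1 + x_2*x_3**2 + x_2*x_3 + x_3**4 + x_3**2 + x_3 → x_2*x_3**2 + x_2*x_3 + x_3**4 + 1
  leading term x_2*x_3**2: no divisor's leading term divides it; move x_2*x_3**2 to the remainder.
  leading term x_2*x_3: no divisor's leading term divides it; move x_2*x_3 to the remainder.
  leading term x_3**4: no divisor's leading term divides it; move x_3**4 to the remainder.
  leading term 1: no divisor's leading term divides it; move 1 to the remainder.
  remainder x_2*x_3**2 + x_2*x_3 + x_3**4 + 1 ≠ 0; add k_3 = x_2*x_3**2 + x_2*x_3 + x_3**4 + 1 to the basis.

The other S-polynomials (S(h_1,k_3), S(h_2,k_3)) all reduce to 0 modulo the current basis, so we have a Gröbner basis.
Inter-reduce: drop elements whose leading term is divisible by another's, tail-reduce, and make monic.
Reduced Gröbner basis: {x_1 + x_3**2 + x_3 + 1, x_2*x_3**2 + x_2*x_3 + x_3**4 + 1}.

Same reduced basis, so the two generating sets span the same ideal.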